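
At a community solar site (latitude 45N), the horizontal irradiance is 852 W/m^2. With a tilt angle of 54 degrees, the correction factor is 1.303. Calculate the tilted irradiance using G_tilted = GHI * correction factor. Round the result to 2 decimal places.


Identify the given values:
  GHI = 852 W/m^2, tilt correction factor = 1.303
Apply the formula G_tilted = GHI * factor:
  G_tilted = 852 * 1.303
  G_tilted = 1110.16 W/m^2

1110.16


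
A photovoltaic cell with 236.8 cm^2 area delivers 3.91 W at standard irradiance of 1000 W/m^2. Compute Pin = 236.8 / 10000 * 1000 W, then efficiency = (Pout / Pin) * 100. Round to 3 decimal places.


First compute the input power:
  Pin = area_cm2 / 10000 * G = 236.8 / 10000 * 1000 = 23.68 W
Then compute efficiency:
  Efficiency = (Pout / Pin) * 100 = (3.91 / 23.68) * 100
  Efficiency = 16.512%

16.512


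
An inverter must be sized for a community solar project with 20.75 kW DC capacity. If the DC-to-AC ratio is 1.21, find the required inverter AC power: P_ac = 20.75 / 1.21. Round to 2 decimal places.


The inverter AC capacity is determined by the DC/AC ratio.
Given: P_dc = 20.75 kW, DC/AC ratio = 1.21
P_ac = P_dc / ratio = 20.75 / 1.21
P_ac = 17.15 kW

17.15


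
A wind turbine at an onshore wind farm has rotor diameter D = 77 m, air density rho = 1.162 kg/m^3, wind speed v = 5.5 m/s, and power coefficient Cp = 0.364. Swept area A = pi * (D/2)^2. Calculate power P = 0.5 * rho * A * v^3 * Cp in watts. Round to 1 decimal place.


Step 1 -- Compute swept area:
  A = pi * (D/2)^2 = pi * (77/2)^2 = 4656.63 m^2
Step 2 -- Apply wind power equation:
  P = 0.5 * rho * A * v^3 * Cp
  v^3 = 5.5^3 = 166.375
  P = 0.5 * 1.162 * 4656.63 * 166.375 * 0.364
  P = 163846.4 W

163846.4


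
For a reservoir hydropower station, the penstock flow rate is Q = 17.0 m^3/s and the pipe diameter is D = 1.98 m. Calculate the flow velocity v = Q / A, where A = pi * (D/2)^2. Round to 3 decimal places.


Compute pipe cross-sectional area:
  A = pi * (D/2)^2 = pi * (1.98/2)^2 = 3.0791 m^2
Calculate velocity:
  v = Q / A = 17.0 / 3.0791
  v = 5.521 m/s

5.521


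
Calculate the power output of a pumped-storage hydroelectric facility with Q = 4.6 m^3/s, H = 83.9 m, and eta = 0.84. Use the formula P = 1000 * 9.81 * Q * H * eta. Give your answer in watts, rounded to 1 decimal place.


Apply the hydropower formula P = rho * g * Q * H * eta
rho * g = 1000 * 9.81 = 9810.0
P = 9810.0 * 4.6 * 83.9 * 0.84
P = 3180300.0 W

3180300.0


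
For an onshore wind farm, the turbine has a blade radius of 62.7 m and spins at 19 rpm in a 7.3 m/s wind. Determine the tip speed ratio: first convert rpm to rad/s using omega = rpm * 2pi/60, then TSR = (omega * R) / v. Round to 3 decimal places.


Convert rotational speed to rad/s:
  omega = 19 * 2 * pi / 60 = 1.9897 rad/s
Compute tip speed:
  v_tip = omega * R = 1.9897 * 62.7 = 124.753 m/s
Tip speed ratio:
  TSR = v_tip / v_wind = 124.753 / 7.3 = 17.089

17.089


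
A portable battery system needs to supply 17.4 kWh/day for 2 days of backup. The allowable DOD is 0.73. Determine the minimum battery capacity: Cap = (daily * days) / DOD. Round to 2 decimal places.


Total energy needed = daily * days = 17.4 * 2 = 34.8 kWh
Account for depth of discharge:
  Cap = total_energy / DOD = 34.8 / 0.73
  Cap = 47.67 kWh

47.67


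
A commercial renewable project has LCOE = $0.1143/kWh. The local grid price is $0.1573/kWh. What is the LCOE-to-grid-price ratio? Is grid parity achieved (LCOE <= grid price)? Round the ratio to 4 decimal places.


Compare LCOE to grid price:
  LCOE = $0.1143/kWh, Grid price = $0.1573/kWh
  Ratio = LCOE / grid_price = 0.1143 / 0.1573 = 0.7266
  Grid parity achieved (ratio <= 1)? yes

0.7266


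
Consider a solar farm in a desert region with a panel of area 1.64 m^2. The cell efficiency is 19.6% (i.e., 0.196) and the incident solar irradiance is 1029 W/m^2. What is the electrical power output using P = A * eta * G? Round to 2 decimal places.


Use the solar power formula P = A * eta * G.
Given: A = 1.64 m^2, eta = 0.196, G = 1029 W/m^2
P = 1.64 * 0.196 * 1029
P = 330.76 W

330.76


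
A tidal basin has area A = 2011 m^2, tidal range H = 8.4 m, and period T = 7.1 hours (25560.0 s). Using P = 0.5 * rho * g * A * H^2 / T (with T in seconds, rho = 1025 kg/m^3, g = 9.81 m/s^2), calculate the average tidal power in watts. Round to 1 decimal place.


Convert period to seconds: T = 7.1 * 3600 = 25560.0 s
H^2 = 8.4^2 = 70.56
P = 0.5 * rho * g * A * H^2 / T
P = 0.5 * 1025 * 9.81 * 2011 * 70.56 / 25560.0
P = 27910.8 W

27910.8


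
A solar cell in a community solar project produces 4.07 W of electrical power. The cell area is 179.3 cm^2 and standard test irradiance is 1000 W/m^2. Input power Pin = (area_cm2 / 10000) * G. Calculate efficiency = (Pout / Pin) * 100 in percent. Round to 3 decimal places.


First compute the input power:
  Pin = area_cm2 / 10000 * G = 179.3 / 10000 * 1000 = 17.93 W
Then compute efficiency:
  Efficiency = (Pout / Pin) * 100 = (4.07 / 17.93) * 100
  Efficiency = 22.699%

22.699


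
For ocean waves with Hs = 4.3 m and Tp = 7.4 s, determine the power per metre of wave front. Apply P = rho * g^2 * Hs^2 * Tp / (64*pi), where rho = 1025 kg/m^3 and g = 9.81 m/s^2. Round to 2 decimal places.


Apply wave power formula:
  g^2 = 9.81^2 = 96.2361
  Hs^2 = 4.3^2 = 18.49
  Numerator = rho * g^2 * Hs^2 * Tp = 1025 * 96.2361 * 18.49 * 7.4 = 13496790.63
  Denominator = 64 * pi = 201.0619
  P = 13496790.63 / 201.0619 = 67127.53 W/m

67127.53


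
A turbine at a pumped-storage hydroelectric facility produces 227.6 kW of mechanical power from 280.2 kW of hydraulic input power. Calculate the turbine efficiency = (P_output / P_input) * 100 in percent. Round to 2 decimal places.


Turbine efficiency = (output power / input power) * 100
eta = (227.6 / 280.2) * 100
eta = 81.23%

81.23


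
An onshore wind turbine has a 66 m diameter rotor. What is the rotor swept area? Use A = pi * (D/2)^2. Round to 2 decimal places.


Compute the rotor radius:
  r = D / 2 = 66 / 2 = 33.0 m
Calculate swept area:
  A = pi * r^2 = pi * 33.0^2
  A = 3421.19 m^2

3421.19


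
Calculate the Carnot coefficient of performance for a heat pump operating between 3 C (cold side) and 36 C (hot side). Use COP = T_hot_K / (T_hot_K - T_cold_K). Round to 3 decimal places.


Convert to Kelvin:
  T_hot = 36 + 273.15 = 309.15 K
  T_cold = 3 + 273.15 = 276.15 K
Apply Carnot COP formula:
  COP = T_hot_K / (T_hot_K - T_cold_K) = 309.15 / 33.0
  COP = 9.368

9.368


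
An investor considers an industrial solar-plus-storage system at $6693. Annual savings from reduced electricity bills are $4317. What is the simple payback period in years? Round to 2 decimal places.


Simple payback period = initial cost / annual savings
Payback = 6693 / 4317
Payback = 1.55 years

1.55


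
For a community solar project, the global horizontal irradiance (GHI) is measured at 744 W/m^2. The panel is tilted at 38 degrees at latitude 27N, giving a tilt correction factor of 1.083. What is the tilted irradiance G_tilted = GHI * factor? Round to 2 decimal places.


Identify the given values:
  GHI = 744 W/m^2, tilt correction factor = 1.083
Apply the formula G_tilted = GHI * factor:
  G_tilted = 744 * 1.083
  G_tilted = 805.75 W/m^2

805.75


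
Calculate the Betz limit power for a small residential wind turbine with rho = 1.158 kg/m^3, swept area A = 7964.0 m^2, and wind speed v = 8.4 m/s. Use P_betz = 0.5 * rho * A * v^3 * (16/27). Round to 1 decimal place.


The Betz coefficient Cp_max = 16/27 = 0.5926
v^3 = 8.4^3 = 592.704
P_betz = 0.5 * rho * A * v^3 * Cp_max
P_betz = 0.5 * 1.158 * 7964.0 * 592.704 * 0.5926
P_betz = 1619585.5 W

1619585.5


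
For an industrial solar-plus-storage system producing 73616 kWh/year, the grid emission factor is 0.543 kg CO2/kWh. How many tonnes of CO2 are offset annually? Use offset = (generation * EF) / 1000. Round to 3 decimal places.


CO2 offset in kg = generation * emission_factor
CO2 offset = 73616 * 0.543 = 39973.49 kg
Convert to tonnes:
  CO2 offset = 39973.49 / 1000 = 39.973 tonnes

39.973


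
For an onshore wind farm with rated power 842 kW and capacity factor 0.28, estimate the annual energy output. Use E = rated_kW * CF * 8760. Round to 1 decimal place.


Annual energy = rated_kW * capacity_factor * hours_per_year
Given: P_rated = 842 kW, CF = 0.28, hours = 8760
E = 842 * 0.28 * 8760
E = 2065257.6 kWh

2065257.6


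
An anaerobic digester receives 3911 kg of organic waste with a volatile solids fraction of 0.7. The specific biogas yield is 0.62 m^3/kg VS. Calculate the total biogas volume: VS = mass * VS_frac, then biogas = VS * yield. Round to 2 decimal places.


Compute volatile solids:
  VS = mass * VS_fraction = 3911 * 0.7 = 2737.7 kg
Calculate biogas volume:
  Biogas = VS * specific_yield = 2737.7 * 0.62
  Biogas = 1697.37 m^3

1697.37


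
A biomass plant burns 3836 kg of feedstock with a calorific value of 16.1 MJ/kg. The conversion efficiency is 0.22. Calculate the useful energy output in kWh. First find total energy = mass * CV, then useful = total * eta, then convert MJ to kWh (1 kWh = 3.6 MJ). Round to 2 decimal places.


Total energy = mass * CV = 3836 * 16.1 = 61759.6 MJ
Useful energy = total * eta = 61759.6 * 0.22 = 13587.11 MJ
Convert to kWh: 13587.11 / 3.6
Useful energy = 3774.20 kWh

3774.20


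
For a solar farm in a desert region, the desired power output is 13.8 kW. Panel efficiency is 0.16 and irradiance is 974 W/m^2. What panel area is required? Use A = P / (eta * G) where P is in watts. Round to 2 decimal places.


Convert target power to watts: P = 13.8 * 1000 = 13800.0 W
Compute denominator: eta * G = 0.16 * 974 = 155.84
Required area A = P / (eta * G) = 13800.0 / 155.84
A = 88.55 m^2

88.55


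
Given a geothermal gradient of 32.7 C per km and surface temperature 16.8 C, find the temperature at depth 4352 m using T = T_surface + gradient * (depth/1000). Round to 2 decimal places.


Convert depth to km: 4352 / 1000 = 4.352 km
Temperature increase = gradient * depth_km = 32.7 * 4.352 = 142.31 C
Temperature at depth = T_surface + delta_T = 16.8 + 142.31
T = 159.11 C

159.11


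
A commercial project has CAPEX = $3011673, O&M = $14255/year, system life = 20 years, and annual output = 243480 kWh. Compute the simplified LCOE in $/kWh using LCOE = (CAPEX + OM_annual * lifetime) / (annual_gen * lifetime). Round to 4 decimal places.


Total cost = CAPEX + OM * lifetime = 3011673 + 14255 * 20 = 3011673 + 285100 = 3296773
Total generation = annual * lifetime = 243480 * 20 = 4869600 kWh
LCOE = 3296773 / 4869600
LCOE = 0.6770 $/kWh

0.6770


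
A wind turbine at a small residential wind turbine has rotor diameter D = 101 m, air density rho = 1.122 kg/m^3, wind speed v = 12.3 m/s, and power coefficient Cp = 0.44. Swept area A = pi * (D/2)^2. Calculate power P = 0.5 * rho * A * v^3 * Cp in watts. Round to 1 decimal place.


Step 1 -- Compute swept area:
  A = pi * (D/2)^2 = pi * (101/2)^2 = 8011.85 m^2
Step 2 -- Apply wind power equation:
  P = 0.5 * rho * A * v^3 * Cp
  v^3 = 12.3^3 = 1860.867
  P = 0.5 * 1.122 * 8011.85 * 1860.867 * 0.44
  P = 3680132.9 W

3680132.9


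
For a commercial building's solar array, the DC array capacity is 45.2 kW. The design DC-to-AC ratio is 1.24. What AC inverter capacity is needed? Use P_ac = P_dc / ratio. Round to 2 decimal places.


The inverter AC capacity is determined by the DC/AC ratio.
Given: P_dc = 45.2 kW, DC/AC ratio = 1.24
P_ac = P_dc / ratio = 45.2 / 1.24
P_ac = 36.45 kW

36.45


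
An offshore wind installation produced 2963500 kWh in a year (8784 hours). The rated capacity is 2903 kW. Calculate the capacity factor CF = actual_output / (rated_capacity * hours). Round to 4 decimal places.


Capacity factor = actual output / maximum possible output
Maximum possible = rated * hours = 2903 * 8784 = 25499952 kWh
CF = 2963500 / 25499952
CF = 0.1162

0.1162


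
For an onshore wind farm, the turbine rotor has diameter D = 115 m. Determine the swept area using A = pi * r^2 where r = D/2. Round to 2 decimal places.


Compute the rotor radius:
  r = D / 2 = 115 / 2 = 57.5 m
Calculate swept area:
  A = pi * r^2 = pi * 57.5^2
  A = 10386.89 m^2

10386.89


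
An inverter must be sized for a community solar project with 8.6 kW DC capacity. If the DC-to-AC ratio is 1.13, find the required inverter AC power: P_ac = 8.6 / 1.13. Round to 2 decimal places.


The inverter AC capacity is determined by the DC/AC ratio.
Given: P_dc = 8.6 kW, DC/AC ratio = 1.13
P_ac = P_dc / ratio = 8.6 / 1.13
P_ac = 7.61 kW

7.61


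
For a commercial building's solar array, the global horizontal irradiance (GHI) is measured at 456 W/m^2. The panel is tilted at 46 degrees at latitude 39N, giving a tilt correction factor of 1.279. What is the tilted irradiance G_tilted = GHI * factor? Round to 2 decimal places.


Identify the given values:
  GHI = 456 W/m^2, tilt correction factor = 1.279
Apply the formula G_tilted = GHI * factor:
  G_tilted = 456 * 1.279
  G_tilted = 583.22 W/m^2

583.22


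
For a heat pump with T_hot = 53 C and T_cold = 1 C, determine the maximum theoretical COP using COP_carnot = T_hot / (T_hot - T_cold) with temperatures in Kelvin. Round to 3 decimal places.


Convert to Kelvin:
  T_hot = 53 + 273.15 = 326.15 K
  T_cold = 1 + 273.15 = 274.15 K
Apply Carnot COP formula:
  COP = T_hot_K / (T_hot_K - T_cold_K) = 326.15 / 52.0
  COP = 6.272

6.272


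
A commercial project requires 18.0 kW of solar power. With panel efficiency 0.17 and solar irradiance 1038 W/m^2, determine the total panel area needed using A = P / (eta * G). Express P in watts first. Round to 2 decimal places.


Convert target power to watts: P = 18.0 * 1000 = 18000.0 W
Compute denominator: eta * G = 0.17 * 1038 = 176.46
Required area A = P / (eta * G) = 18000.0 / 176.46
A = 102.01 m^2

102.01


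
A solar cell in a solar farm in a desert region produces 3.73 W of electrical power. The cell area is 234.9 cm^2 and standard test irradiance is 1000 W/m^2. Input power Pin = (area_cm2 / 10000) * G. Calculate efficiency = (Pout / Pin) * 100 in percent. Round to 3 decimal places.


First compute the input power:
  Pin = area_cm2 / 10000 * G = 234.9 / 10000 * 1000 = 23.49 W
Then compute efficiency:
  Efficiency = (Pout / Pin) * 100 = (3.73 / 23.49) * 100
  Efficiency = 15.879%

15.879


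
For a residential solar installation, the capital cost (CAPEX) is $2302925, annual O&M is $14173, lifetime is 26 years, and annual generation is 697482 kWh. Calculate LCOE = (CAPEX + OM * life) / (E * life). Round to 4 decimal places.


Total cost = CAPEX + OM * lifetime = 2302925 + 14173 * 26 = 2302925 + 368498 = 2671423
Total generation = annual * lifetime = 697482 * 26 = 18134532 kWh
LCOE = 2671423 / 18134532
LCOE = 0.1473 $/kWh

0.1473


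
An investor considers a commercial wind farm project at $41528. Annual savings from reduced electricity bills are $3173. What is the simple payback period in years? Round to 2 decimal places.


Simple payback period = initial cost / annual savings
Payback = 41528 / 3173
Payback = 13.09 years

13.09


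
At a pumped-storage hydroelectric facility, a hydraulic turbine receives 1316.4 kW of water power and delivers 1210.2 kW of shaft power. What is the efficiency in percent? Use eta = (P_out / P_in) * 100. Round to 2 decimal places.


Turbine efficiency = (output power / input power) * 100
eta = (1210.2 / 1316.4) * 100
eta = 91.93%

91.93


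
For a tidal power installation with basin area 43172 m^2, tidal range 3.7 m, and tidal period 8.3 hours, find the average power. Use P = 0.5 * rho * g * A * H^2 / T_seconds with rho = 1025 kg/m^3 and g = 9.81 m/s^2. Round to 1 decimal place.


Convert period to seconds: T = 8.3 * 3600 = 29880.0 s
H^2 = 3.7^2 = 13.69
P = 0.5 * rho * g * A * H^2 / T
P = 0.5 * 1025 * 9.81 * 43172 * 13.69 / 29880.0
P = 99446.1 W

99446.1


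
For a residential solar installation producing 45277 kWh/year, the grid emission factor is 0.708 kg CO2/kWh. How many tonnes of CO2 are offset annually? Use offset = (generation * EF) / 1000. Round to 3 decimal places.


CO2 offset in kg = generation * emission_factor
CO2 offset = 45277 * 0.708 = 32056.12 kg
Convert to tonnes:
  CO2 offset = 32056.12 / 1000 = 32.056 tonnes

32.056


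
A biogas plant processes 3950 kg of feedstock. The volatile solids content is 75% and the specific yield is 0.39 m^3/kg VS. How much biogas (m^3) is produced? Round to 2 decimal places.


Compute volatile solids:
  VS = mass * VS_fraction = 3950 * 0.75 = 2962.5 kg
Calculate biogas volume:
  Biogas = VS * specific_yield = 2962.5 * 0.39
  Biogas = 1155.38 m^3

1155.38


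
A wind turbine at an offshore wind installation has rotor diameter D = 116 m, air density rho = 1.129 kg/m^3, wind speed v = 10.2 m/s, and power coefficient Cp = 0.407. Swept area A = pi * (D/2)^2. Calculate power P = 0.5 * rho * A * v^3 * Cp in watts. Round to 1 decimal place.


Step 1 -- Compute swept area:
  A = pi * (D/2)^2 = pi * (116/2)^2 = 10568.32 m^2
Step 2 -- Apply wind power equation:
  P = 0.5 * rho * A * v^3 * Cp
  v^3 = 10.2^3 = 1061.208
  P = 0.5 * 1.129 * 10568.32 * 1061.208 * 0.407
  P = 2576705.2 W

2576705.2


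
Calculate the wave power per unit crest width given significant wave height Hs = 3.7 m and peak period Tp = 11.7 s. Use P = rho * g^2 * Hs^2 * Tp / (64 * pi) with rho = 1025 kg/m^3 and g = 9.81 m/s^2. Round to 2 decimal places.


Apply wave power formula:
  g^2 = 9.81^2 = 96.2361
  Hs^2 = 3.7^2 = 13.69
  Numerator = rho * g^2 * Hs^2 * Tp = 1025 * 96.2361 * 13.69 * 11.7 = 15799785.47
  Denominator = 64 * pi = 201.0619
  P = 15799785.47 / 201.0619 = 78581.69 W/m

78581.69


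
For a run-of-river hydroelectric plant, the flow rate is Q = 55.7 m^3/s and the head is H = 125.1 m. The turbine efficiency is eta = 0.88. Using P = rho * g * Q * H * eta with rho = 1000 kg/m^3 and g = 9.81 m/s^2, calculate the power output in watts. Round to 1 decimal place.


Apply the hydropower formula P = rho * g * Q * H * eta
rho * g = 1000 * 9.81 = 9810.0
P = 9810.0 * 55.7 * 125.1 * 0.88
P = 60153954.7 W

60153954.7


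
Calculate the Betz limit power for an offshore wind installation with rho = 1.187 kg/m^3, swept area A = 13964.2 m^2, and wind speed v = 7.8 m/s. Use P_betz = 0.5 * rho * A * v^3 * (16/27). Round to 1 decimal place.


The Betz coefficient Cp_max = 16/27 = 0.5926
v^3 = 7.8^3 = 474.552
P_betz = 0.5 * rho * A * v^3 * Cp_max
P_betz = 0.5 * 1.187 * 13964.2 * 474.552 * 0.5926
P_betz = 2330648.7 W

2330648.7


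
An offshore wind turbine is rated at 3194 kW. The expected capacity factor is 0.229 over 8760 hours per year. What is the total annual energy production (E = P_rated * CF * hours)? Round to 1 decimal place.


Annual energy = rated_kW * capacity_factor * hours_per_year
Given: P_rated = 3194 kW, CF = 0.229, hours = 8760
E = 3194 * 0.229 * 8760
E = 6407291.8 kWh

6407291.8


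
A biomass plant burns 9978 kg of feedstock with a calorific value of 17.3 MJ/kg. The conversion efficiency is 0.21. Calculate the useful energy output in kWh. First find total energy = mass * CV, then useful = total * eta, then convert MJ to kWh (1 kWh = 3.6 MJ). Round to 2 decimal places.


Total energy = mass * CV = 9978 * 17.3 = 172619.4 MJ
Useful energy = total * eta = 172619.4 * 0.21 = 36250.07 MJ
Convert to kWh: 36250.07 / 3.6
Useful energy = 10069.47 kWh

10069.47


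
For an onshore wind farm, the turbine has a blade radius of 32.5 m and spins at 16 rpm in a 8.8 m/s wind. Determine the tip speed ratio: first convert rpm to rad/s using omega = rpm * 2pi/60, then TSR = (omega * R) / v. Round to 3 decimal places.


Convert rotational speed to rad/s:
  omega = 16 * 2 * pi / 60 = 1.6755 rad/s
Compute tip speed:
  v_tip = omega * R = 1.6755 * 32.5 = 54.454 m/s
Tip speed ratio:
  TSR = v_tip / v_wind = 54.454 / 8.8 = 6.188

6.188


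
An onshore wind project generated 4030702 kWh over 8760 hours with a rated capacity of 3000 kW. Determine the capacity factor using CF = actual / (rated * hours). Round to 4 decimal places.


Capacity factor = actual output / maximum possible output
Maximum possible = rated * hours = 3000 * 8760 = 26280000 kWh
CF = 4030702 / 26280000
CF = 0.1534

0.1534


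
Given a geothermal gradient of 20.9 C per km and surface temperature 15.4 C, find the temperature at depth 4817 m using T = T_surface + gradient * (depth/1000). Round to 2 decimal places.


Convert depth to km: 4817 / 1000 = 4.817 km
Temperature increase = gradient * depth_km = 20.9 * 4.817 = 100.68 C
Temperature at depth = T_surface + delta_T = 15.4 + 100.68
T = 116.08 C

116.08


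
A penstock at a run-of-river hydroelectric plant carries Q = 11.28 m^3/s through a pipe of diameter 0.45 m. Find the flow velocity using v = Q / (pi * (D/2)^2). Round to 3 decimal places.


Compute pipe cross-sectional area:
  A = pi * (D/2)^2 = pi * (0.45/2)^2 = 0.159 m^2
Calculate velocity:
  v = Q / A = 11.28 / 0.159
  v = 70.924 m/s

70.924


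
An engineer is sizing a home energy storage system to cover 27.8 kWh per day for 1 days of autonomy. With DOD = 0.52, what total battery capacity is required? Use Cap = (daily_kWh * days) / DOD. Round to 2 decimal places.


Total energy needed = daily * days = 27.8 * 1 = 27.8 kWh
Account for depth of discharge:
  Cap = total_energy / DOD = 27.8 / 0.52
  Cap = 53.46 kWh

53.46


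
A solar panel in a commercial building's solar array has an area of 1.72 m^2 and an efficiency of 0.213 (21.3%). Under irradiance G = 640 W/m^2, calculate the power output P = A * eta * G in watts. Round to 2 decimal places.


Use the solar power formula P = A * eta * G.
Given: A = 1.72 m^2, eta = 0.213, G = 640 W/m^2
P = 1.72 * 0.213 * 640
P = 234.47 W

234.47


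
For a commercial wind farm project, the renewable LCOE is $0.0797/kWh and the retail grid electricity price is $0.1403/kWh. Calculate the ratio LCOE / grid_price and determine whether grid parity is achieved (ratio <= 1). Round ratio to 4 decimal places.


Compare LCOE to grid price:
  LCOE = $0.0797/kWh, Grid price = $0.1403/kWh
  Ratio = LCOE / grid_price = 0.0797 / 0.1403 = 0.5681
  Grid parity achieved (ratio <= 1)? yes

0.5681


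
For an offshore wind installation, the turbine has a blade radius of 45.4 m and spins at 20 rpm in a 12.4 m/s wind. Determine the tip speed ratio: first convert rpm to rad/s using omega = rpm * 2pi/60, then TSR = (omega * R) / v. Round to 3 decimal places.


Convert rotational speed to rad/s:
  omega = 20 * 2 * pi / 60 = 2.0944 rad/s
Compute tip speed:
  v_tip = omega * R = 2.0944 * 45.4 = 95.086 m/s
Tip speed ratio:
  TSR = v_tip / v_wind = 95.086 / 12.4 = 7.668

7.668


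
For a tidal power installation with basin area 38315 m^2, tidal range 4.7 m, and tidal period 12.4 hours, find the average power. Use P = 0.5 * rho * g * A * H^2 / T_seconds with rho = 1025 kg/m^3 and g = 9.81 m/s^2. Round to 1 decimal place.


Convert period to seconds: T = 12.4 * 3600 = 44640.0 s
H^2 = 4.7^2 = 22.09
P = 0.5 * rho * g * A * H^2 / T
P = 0.5 * 1025 * 9.81 * 38315 * 22.09 / 44640.0
P = 95324.2 W

95324.2


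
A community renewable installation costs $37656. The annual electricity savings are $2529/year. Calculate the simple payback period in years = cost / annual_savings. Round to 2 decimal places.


Simple payback period = initial cost / annual savings
Payback = 37656 / 2529
Payback = 14.89 years

14.89


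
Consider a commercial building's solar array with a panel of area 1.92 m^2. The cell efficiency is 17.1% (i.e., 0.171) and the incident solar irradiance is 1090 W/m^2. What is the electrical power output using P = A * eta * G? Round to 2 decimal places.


Use the solar power formula P = A * eta * G.
Given: A = 1.92 m^2, eta = 0.171, G = 1090 W/m^2
P = 1.92 * 0.171 * 1090
P = 357.87 W

357.87


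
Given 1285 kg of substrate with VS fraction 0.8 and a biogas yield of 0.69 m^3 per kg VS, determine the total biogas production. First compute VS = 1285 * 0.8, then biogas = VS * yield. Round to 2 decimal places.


Compute volatile solids:
  VS = mass * VS_fraction = 1285 * 0.8 = 1028.0 kg
Calculate biogas volume:
  Biogas = VS * specific_yield = 1028.0 * 0.69
  Biogas = 709.32 m^3

709.32


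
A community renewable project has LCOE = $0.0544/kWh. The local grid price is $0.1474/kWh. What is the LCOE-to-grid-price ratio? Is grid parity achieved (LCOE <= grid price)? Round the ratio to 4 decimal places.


Compare LCOE to grid price:
  LCOE = $0.0544/kWh, Grid price = $0.1474/kWh
  Ratio = LCOE / grid_price = 0.0544 / 0.1474 = 0.3691
  Grid parity achieved (ratio <= 1)? yes

0.3691


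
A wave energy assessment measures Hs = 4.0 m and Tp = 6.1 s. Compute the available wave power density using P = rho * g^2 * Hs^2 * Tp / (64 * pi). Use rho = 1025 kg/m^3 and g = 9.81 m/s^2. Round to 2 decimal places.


Apply wave power formula:
  g^2 = 9.81^2 = 96.2361
  Hs^2 = 4.0^2 = 16.0
  Numerator = rho * g^2 * Hs^2 * Tp = 1025 * 96.2361 * 16.0 * 6.1 = 9627459.44
  Denominator = 64 * pi = 201.0619
  P = 9627459.44 / 201.0619 = 47883.05 W/m

47883.05


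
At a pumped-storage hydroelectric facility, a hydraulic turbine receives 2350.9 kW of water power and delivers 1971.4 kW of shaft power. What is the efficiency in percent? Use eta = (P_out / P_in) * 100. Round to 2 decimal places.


Turbine efficiency = (output power / input power) * 100
eta = (1971.4 / 2350.9) * 100
eta = 83.86%

83.86


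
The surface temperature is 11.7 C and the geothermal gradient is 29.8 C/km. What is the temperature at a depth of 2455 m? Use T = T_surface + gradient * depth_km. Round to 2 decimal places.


Convert depth to km: 2455 / 1000 = 2.455 km
Temperature increase = gradient * depth_km = 29.8 * 2.455 = 73.16 C
Temperature at depth = T_surface + delta_T = 11.7 + 73.16
T = 84.86 C

84.86


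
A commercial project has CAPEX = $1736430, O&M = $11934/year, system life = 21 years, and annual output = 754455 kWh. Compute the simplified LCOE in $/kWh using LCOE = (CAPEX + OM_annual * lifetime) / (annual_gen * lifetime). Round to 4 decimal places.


Total cost = CAPEX + OM * lifetime = 1736430 + 11934 * 21 = 1736430 + 250614 = 1987044
Total generation = annual * lifetime = 754455 * 21 = 15843555 kWh
LCOE = 1987044 / 15843555
LCOE = 0.1254 $/kWh

0.1254


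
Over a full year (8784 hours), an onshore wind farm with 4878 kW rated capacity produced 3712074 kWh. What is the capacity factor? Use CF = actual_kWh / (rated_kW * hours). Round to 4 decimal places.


Capacity factor = actual output / maximum possible output
Maximum possible = rated * hours = 4878 * 8784 = 42848352 kWh
CF = 3712074 / 42848352
CF = 0.0866

0.0866


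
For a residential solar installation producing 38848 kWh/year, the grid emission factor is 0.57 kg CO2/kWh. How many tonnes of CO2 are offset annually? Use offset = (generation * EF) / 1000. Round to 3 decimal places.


CO2 offset in kg = generation * emission_factor
CO2 offset = 38848 * 0.57 = 22143.36 kg
Convert to tonnes:
  CO2 offset = 22143.36 / 1000 = 22.143 tonnes

22.143


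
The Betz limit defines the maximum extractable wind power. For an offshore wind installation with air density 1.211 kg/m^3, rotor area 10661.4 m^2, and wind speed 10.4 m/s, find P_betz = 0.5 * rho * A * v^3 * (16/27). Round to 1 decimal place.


The Betz coefficient Cp_max = 16/27 = 0.5926
v^3 = 10.4^3 = 1124.864
P_betz = 0.5 * rho * A * v^3 * Cp_max
P_betz = 0.5 * 1.211 * 10661.4 * 1124.864 * 0.5926
P_betz = 4303131.5 W

4303131.5


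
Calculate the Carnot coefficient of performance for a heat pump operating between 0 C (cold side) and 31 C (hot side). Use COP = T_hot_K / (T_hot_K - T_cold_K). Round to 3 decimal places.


Convert to Kelvin:
  T_hot = 31 + 273.15 = 304.15 K
  T_cold = 0 + 273.15 = 273.15 K
Apply Carnot COP formula:
  COP = T_hot_K / (T_hot_K - T_cold_K) = 304.15 / 31.0
  COP = 9.811

9.811


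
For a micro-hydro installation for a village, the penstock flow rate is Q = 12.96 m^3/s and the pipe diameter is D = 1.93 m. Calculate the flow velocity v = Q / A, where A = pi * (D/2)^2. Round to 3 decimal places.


Compute pipe cross-sectional area:
  A = pi * (D/2)^2 = pi * (1.93/2)^2 = 2.9255 m^2
Calculate velocity:
  v = Q / A = 12.96 / 2.9255
  v = 4.430 m/s

4.430


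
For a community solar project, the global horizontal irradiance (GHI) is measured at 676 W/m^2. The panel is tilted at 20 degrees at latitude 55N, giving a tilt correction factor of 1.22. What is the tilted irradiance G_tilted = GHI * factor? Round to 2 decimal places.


Identify the given values:
  GHI = 676 W/m^2, tilt correction factor = 1.22
Apply the formula G_tilted = GHI * factor:
  G_tilted = 676 * 1.22
  G_tilted = 824.72 W/m^2

824.72


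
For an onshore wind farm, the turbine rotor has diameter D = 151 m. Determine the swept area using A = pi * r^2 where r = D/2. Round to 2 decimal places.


Compute the rotor radius:
  r = D / 2 = 151 / 2 = 75.5 m
Calculate swept area:
  A = pi * r^2 = pi * 75.5^2
  A = 17907.86 m^2

17907.86


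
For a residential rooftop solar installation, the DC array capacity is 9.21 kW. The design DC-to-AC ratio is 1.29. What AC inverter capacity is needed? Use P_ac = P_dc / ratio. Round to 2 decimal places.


The inverter AC capacity is determined by the DC/AC ratio.
Given: P_dc = 9.21 kW, DC/AC ratio = 1.29
P_ac = P_dc / ratio = 9.21 / 1.29
P_ac = 7.14 kW

7.14


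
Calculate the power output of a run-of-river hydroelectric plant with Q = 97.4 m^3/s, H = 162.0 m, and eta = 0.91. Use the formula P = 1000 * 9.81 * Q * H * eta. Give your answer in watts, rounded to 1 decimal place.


Apply the hydropower formula P = rho * g * Q * H * eta
rho * g = 1000 * 9.81 = 9810.0
P = 9810.0 * 97.4 * 162.0 * 0.91
P = 140858925.5 W

140858925.5


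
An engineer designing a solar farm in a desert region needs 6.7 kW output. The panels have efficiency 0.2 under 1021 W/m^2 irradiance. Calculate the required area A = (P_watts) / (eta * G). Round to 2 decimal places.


Convert target power to watts: P = 6.7 * 1000 = 6700.0 W
Compute denominator: eta * G = 0.2 * 1021 = 204.2
Required area A = P / (eta * G) = 6700.0 / 204.2
A = 32.81 m^2

32.81


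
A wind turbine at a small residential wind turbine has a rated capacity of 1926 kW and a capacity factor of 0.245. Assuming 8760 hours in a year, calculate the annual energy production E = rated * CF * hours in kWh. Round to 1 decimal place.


Annual energy = rated_kW * capacity_factor * hours_per_year
Given: P_rated = 1926 kW, CF = 0.245, hours = 8760
E = 1926 * 0.245 * 8760
E = 4133581.2 kWh

4133581.2


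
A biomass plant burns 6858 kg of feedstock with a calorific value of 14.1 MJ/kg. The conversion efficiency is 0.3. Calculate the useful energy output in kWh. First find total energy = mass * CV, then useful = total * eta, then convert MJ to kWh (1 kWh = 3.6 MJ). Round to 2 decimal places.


Total energy = mass * CV = 6858 * 14.1 = 96697.8 MJ
Useful energy = total * eta = 96697.8 * 0.3 = 29009.34 MJ
Convert to kWh: 29009.34 / 3.6
Useful energy = 8058.15 kWh

8058.15


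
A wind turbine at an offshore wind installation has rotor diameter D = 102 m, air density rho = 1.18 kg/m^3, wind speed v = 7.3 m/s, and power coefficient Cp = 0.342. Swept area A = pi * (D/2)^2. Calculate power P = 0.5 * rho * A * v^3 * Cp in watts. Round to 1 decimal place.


Step 1 -- Compute swept area:
  A = pi * (D/2)^2 = pi * (102/2)^2 = 8171.28 m^2
Step 2 -- Apply wind power equation:
  P = 0.5 * rho * A * v^3 * Cp
  v^3 = 7.3^3 = 389.017
  P = 0.5 * 1.18 * 8171.28 * 389.017 * 0.342
  P = 641411.8 W

641411.8


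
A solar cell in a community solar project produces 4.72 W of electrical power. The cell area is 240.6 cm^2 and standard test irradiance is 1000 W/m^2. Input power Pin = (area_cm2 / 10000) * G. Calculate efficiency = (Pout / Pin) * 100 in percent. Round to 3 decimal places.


First compute the input power:
  Pin = area_cm2 / 10000 * G = 240.6 / 10000 * 1000 = 24.06 W
Then compute efficiency:
  Efficiency = (Pout / Pin) * 100 = (4.72 / 24.06) * 100
  Efficiency = 19.618%

19.618


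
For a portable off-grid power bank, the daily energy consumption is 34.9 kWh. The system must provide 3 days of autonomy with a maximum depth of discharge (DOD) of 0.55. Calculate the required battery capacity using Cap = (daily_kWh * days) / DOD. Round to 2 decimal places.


Total energy needed = daily * days = 34.9 * 3 = 104.7 kWh
Account for depth of discharge:
  Cap = total_energy / DOD = 104.7 / 0.55
  Cap = 190.36 kWh

190.36


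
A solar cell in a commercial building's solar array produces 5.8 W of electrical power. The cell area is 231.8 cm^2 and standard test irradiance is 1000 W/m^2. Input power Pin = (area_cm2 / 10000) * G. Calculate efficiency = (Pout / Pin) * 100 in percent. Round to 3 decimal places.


First compute the input power:
  Pin = area_cm2 / 10000 * G = 231.8 / 10000 * 1000 = 23.18 W
Then compute efficiency:
  Efficiency = (Pout / Pin) * 100 = (5.8 / 23.18) * 100
  Efficiency = 25.022%

25.022


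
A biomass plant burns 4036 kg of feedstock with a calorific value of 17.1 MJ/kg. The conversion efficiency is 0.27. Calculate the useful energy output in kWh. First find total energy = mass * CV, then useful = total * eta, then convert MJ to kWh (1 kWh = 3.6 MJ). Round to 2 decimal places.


Total energy = mass * CV = 4036 * 17.1 = 69015.6 MJ
Useful energy = total * eta = 69015.6 * 0.27 = 18634.21 MJ
Convert to kWh: 18634.21 / 3.6
Useful energy = 5176.17 kWh

5176.17


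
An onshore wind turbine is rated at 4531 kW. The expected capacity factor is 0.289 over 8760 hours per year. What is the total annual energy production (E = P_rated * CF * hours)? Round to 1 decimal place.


Annual energy = rated_kW * capacity_factor * hours_per_year
Given: P_rated = 4531 kW, CF = 0.289, hours = 8760
E = 4531 * 0.289 * 8760
E = 11470860.8 kWh

11470860.8


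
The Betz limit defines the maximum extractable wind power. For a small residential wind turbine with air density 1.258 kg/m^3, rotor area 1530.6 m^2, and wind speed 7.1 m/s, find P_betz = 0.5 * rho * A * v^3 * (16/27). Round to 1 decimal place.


The Betz coefficient Cp_max = 16/27 = 0.5926
v^3 = 7.1^3 = 357.911
P_betz = 0.5 * rho * A * v^3 * Cp_max
P_betz = 0.5 * 1.258 * 1530.6 * 357.911 * 0.5926
P_betz = 204194.3 W

204194.3


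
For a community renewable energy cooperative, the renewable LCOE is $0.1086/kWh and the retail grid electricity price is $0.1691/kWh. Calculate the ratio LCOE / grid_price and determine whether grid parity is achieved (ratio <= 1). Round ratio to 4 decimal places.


Compare LCOE to grid price:
  LCOE = $0.1086/kWh, Grid price = $0.1691/kWh
  Ratio = LCOE / grid_price = 0.1086 / 0.1691 = 0.6422
  Grid parity achieved (ratio <= 1)? yes

0.6422


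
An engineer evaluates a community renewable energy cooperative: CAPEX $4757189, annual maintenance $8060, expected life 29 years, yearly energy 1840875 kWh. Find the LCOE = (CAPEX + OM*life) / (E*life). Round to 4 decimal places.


Total cost = CAPEX + OM * lifetime = 4757189 + 8060 * 29 = 4757189 + 233740 = 4990929
Total generation = annual * lifetime = 1840875 * 29 = 53385375 kWh
LCOE = 4990929 / 53385375
LCOE = 0.0935 $/kWh

0.0935


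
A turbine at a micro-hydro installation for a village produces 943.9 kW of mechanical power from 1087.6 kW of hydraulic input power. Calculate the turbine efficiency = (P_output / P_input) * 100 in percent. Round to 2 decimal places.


Turbine efficiency = (output power / input power) * 100
eta = (943.9 / 1087.6) * 100
eta = 86.79%

86.79


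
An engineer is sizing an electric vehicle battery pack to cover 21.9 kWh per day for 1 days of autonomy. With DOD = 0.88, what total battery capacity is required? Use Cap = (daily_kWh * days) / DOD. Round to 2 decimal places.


Total energy needed = daily * days = 21.9 * 1 = 21.9 kWh
Account for depth of discharge:
  Cap = total_energy / DOD = 21.9 / 0.88
  Cap = 24.89 kWh

24.89


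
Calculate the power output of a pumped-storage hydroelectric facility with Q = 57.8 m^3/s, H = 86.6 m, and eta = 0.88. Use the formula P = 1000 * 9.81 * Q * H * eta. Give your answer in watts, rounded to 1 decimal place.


Apply the hydropower formula P = rho * g * Q * H * eta
rho * g = 1000 * 9.81 = 9810.0
P = 9810.0 * 57.8 * 86.6 * 0.88
P = 43211307.7 W

43211307.7


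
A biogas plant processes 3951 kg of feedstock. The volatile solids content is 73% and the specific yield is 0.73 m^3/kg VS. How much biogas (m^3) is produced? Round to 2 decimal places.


Compute volatile solids:
  VS = mass * VS_fraction = 3951 * 0.73 = 2884.23 kg
Calculate biogas volume:
  Biogas = VS * specific_yield = 2884.23 * 0.73
  Biogas = 2105.49 m^3

2105.49


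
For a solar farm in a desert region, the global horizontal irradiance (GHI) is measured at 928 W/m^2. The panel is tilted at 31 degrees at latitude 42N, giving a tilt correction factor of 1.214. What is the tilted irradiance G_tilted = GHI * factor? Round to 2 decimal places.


Identify the given values:
  GHI = 928 W/m^2, tilt correction factor = 1.214
Apply the formula G_tilted = GHI * factor:
  G_tilted = 928 * 1.214
  G_tilted = 1126.59 W/m^2

1126.59


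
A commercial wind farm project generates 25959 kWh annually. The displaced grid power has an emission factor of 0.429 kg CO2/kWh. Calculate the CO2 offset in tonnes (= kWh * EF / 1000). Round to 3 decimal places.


CO2 offset in kg = generation * emission_factor
CO2 offset = 25959 * 0.429 = 11136.41 kg
Convert to tonnes:
  CO2 offset = 11136.41 / 1000 = 11.136 tonnes

11.136


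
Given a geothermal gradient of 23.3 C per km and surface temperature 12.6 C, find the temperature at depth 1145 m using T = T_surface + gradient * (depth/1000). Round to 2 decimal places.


Convert depth to km: 1145 / 1000 = 1.145 km
Temperature increase = gradient * depth_km = 23.3 * 1.145 = 26.68 C
Temperature at depth = T_surface + delta_T = 12.6 + 26.68
T = 39.28 C

39.28


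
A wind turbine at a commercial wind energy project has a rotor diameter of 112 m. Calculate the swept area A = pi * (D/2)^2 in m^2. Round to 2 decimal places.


Compute the rotor radius:
  r = D / 2 = 112 / 2 = 56.0 m
Calculate swept area:
  A = pi * r^2 = pi * 56.0^2
  A = 9852.03 m^2

9852.03


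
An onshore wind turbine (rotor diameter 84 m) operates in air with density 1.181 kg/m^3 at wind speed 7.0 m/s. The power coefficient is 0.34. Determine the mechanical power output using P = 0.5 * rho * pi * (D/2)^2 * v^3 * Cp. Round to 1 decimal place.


Step 1 -- Compute swept area:
  A = pi * (D/2)^2 = pi * (84/2)^2 = 5541.77 m^2
Step 2 -- Apply wind power equation:
  P = 0.5 * rho * A * v^3 * Cp
  v^3 = 7.0^3 = 343.0
  P = 0.5 * 1.181 * 5541.77 * 343.0 * 0.34
  P = 381629.0 W

381629.0


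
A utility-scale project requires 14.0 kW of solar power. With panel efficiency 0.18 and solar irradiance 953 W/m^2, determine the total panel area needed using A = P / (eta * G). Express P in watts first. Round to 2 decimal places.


Convert target power to watts: P = 14.0 * 1000 = 14000.0 W
Compute denominator: eta * G = 0.18 * 953 = 171.54
Required area A = P / (eta * G) = 14000.0 / 171.54
A = 81.61 m^2

81.61


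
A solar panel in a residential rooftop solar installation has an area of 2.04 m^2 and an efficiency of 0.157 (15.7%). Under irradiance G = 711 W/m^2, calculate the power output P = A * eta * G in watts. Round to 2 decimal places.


Use the solar power formula P = A * eta * G.
Given: A = 2.04 m^2, eta = 0.157, G = 711 W/m^2
P = 2.04 * 0.157 * 711
P = 227.72 W

227.72


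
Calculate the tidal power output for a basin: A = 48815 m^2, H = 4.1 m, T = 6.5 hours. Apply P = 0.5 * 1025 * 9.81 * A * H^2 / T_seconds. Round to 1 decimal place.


Convert period to seconds: T = 6.5 * 3600 = 23400.0 s
H^2 = 4.1^2 = 16.81
P = 0.5 * rho * g * A * H^2 / T
P = 0.5 * 1025 * 9.81 * 48815 * 16.81 / 23400.0
P = 176306.4 W

176306.4


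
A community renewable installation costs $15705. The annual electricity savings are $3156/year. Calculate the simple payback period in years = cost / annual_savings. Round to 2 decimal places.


Simple payback period = initial cost / annual savings
Payback = 15705 / 3156
Payback = 4.98 years

4.98
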